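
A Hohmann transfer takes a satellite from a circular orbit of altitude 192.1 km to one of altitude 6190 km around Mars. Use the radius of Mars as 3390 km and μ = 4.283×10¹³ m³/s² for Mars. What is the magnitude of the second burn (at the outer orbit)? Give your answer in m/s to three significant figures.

r₁ = 3390 + 192.1 = 3582.1 km = 3.5821×10⁶ m.
r₂ = 3390 + 6190 = 9580.0 km = 9.5800×10⁶ m.
Transfer ellipse a_t = (r₁ + r₂)/2 = 6.581×10⁶ m.
At r₁: circular v_c1 = √(μ/r₁) = 3458 m/s; transfer-periapsis v_p = √[μ(2/r₁ − 1/a_t)] = 4172 m/s.
At r₂: circular v_c2 = √(μ/r₂) = 2114 m/s; transfer-apoapsis v_a = √[μ(2/r₂ − 1/a_t)] = 1560 m/s.
Δv₂ = v_c2 − v_a = 554.5 m/s.

Δv ≈ 554 m/s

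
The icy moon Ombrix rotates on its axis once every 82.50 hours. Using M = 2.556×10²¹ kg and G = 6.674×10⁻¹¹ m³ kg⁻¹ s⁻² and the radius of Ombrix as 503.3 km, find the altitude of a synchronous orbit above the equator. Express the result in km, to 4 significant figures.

μ = GM = 6.674×10⁻¹¹ × 2.556×10²¹ = 1.706×10¹¹ m³/s².
T = 82.50 hours = 2.970×10⁵ s.
A synchronous orbit has period T, so by Kepler's third law a = (μT²/4π²)^(1/3).
μT²/4π² = 1.706×10¹¹ × (2.970×10⁵)² / 39.48 = 3.812×10²⁰ m³.
a = 7.250×10⁶ m = 7250.5 km.
Altitude h = a − R = 7250.5 − 503.3 = 6747.2 km.

h_sync ≈ 6747 km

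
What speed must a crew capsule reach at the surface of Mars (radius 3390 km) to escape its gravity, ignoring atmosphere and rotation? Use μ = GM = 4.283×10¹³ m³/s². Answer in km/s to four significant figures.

v_esc ≈ 5.027 km/s

r = R = 3.390×10⁶ m.
Escape speed v_esc = √(2μ/r) = √(2 × 4.283×10¹³ / 3.390×10⁶) = √(2.527×10⁷) = 5027 m/s.
= 5.027 km/s.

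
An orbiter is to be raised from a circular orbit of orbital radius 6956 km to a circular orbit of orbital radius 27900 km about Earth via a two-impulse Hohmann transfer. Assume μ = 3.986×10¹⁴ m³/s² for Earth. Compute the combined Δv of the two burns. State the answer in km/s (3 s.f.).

r₁ = 6956 km = 6.956×10⁶ m.
r₂ = 27900 km = 2.790×10⁷ m.
Transfer ellipse a_t = (r₁ + r₂)/2 = 1.743×10⁷ m.
At r₁: circular v_c1 = √(μ/r₁) = 7570 m/s; transfer-perigee v_p = √[μ(2/r₁ − 1/a_t)] = 9578 m/s.
Δv₁ = v_p − v_c1 = 2008 m/s.
At r₂: circular v_c2 = √(μ/r₂) = 3780 m/s; transfer-apogee v_a = √[μ(2/r₂ − 1/a_t)] = 2388 m/s.
Δv₂ = v_c2 − v_a = 1392 m/s.
Total Δv = Δv₁ + Δv₂ = 3400 m/s = 3.400 km/s.

Δv_total ≈ 3.40 km/s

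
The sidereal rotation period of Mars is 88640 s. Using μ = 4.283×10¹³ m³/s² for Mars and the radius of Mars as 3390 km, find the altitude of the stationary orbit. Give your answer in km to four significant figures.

A synchronous orbit has period T, so by Kepler's third law a = (μT²/4π²)^(1/3).
μT²/4π² = 4.283×10¹³ × (8.864×10⁴)² / 39.48 = 8.524×10²¹ m³.
a = 2.043×10⁷ m = 20428 km.
Altitude h = a − R = 20428 − 3390 = 17038 km.

h_sync ≈ 17040 km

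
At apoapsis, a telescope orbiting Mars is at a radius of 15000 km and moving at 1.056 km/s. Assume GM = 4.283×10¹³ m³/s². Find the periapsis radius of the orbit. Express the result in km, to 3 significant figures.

r_a = 1.500×10⁷ m.
Specific energy ε = v²/2 − μ/r = -2.298×10⁶ J/kg, so a = −μ/(2ε) = 9.320×10⁶ m.
The apsides satisfy r_p + r_a = 2a, so the periapsis radius is 2a − r_a = 3.640×10⁶ m = 3639.8 km.

periapsis radius ≈ 3640 km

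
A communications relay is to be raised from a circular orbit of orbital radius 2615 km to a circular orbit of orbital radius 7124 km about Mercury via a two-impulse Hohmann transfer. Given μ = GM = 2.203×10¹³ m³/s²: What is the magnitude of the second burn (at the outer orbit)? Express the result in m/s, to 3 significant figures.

r₁ = 2615 km = 2.615×10⁶ m.
r₂ = 7124 km = 7.124×10⁶ m.
Transfer ellipse a_t = (r₁ + r₂)/2 = 4.870×10⁶ m.
At r₁: circular v_c1 = √(μ/r₁) = 2902 m/s; transfer-periherm v_p = √[μ(2/r₁ − 1/a_t)] = 3511 m/s.
At r₂: circular v_c2 = √(μ/r₂) = 1759 m/s; transfer-apoherm v_a = √[μ(2/r₂ − 1/a_t)] = 1289 m/s.
Δv₂ = v_c2 − v_a = 469.9 m/s.

Δv ≈ 470 m/s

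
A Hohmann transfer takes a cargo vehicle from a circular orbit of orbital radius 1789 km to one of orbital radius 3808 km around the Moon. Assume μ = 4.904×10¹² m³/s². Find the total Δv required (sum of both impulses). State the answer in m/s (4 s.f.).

Δv_total ≈ 503.2 m/s

r₁ = 1789 km = 1.789×10⁶ m.
r₂ = 3808 km = 3.808×10⁶ m.
Transfer ellipse a_t = (r₁ + r₂)/2 = 2.798×10⁶ m.
At r₁: circular v_c1 = √(μ/r₁) = 1656 m/s; transfer-perilune v_p = √[μ(2/r₁ − 1/a_t)] = 1931 m/s.
Δv₁ = v_p − v_c1 = 275.7 m/s.
At r₂: circular v_c2 = √(μ/r₂) = 1135 m/s; transfer-apolune v_a = √[μ(2/r₂ − 1/a_t)] = 907.3 m/s.
Δv₂ = v_c2 − v_a = 227.5 m/s.
Total Δv = Δv₁ + Δv₂ = 503.2 m/s.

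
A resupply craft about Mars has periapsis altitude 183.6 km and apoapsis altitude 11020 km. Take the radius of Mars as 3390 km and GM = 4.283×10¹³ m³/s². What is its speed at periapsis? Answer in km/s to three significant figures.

r_p = 3390 + 183.6 = 3573.6 km = 3.5736×10⁶ m.
r_a = 3390 + 11020 = 14410 km = 1.4410×10⁷ m.
Semi-major axis a = (r_p + r_a)/2 = 8991.8 km = 8.992×10⁶ m.
Vis-viva: v² = μ(2/r − 1/a) = 4.283×10¹³ × (5.597×10⁻⁷ − 1.112×10⁻⁷) = 1.921×10⁷ m²/s².
v = 4383 m/s = 4.383 km/s.

v ≈ 4.38 km/s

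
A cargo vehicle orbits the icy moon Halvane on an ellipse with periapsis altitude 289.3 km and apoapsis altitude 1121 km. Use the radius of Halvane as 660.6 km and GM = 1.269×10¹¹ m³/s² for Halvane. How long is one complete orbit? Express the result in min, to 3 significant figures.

T ≈ 469 min

r_p = 660.6 + 289.3 = 949.90 km = 9.4990×10⁵ m.
r_a = 660.6 + 1121 = 1781.6 km = 1.7816×10⁶ m.
Semi-major axis a = (r_p + r_a)/2 = (949.90 + 1781.6)/2 = 1365.8 km = 1.366×10⁶ m.
By Kepler's third law T = 2π√(a³/μ) = 2π × 4.480×10³ = 2.815×10⁴ s.
= 469.2 min.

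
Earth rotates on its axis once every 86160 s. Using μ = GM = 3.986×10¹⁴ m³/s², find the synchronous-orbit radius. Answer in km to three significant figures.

A synchronous orbit has period T, so by Kepler's third law a = (μT²/4π²)^(1/3).
μT²/4π² = 3.986×10¹⁴ × (8.616×10⁴)² / 39.48 = 7.495×10²² m³.
a = 4.216×10⁷ m = 42163 km.

r_sync ≈ 42200 km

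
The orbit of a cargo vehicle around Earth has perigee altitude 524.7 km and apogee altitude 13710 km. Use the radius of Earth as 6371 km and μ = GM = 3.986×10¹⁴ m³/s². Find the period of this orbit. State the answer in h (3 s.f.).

r_p = 6371 + 524.7 = 6895.7 km = 6.8957×10⁶ m.
r_a = 6371 + 13710 = 20081 km = 2.0081×10⁷ m.
Semi-major axis a = (r_p + r_a)/2 = (6895.7 + 20081)/2 = 13488 km = 1.349×10⁷ m.
By Kepler's third law T = 2π√(a³/μ) = 2π × 2.481×10³ = 1.559×10⁴ s.
= 4.331 h.

T ≈ 4.33 h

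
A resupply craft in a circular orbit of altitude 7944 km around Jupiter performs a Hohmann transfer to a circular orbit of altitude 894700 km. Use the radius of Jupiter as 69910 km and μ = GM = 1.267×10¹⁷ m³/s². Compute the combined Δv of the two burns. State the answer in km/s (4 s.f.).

Δv_total ≈ 21.57 km/s

r₁ = 69910 + 7944 = 77854 km = 7.7854×10⁷ m.
r₂ = 69910 + 894700 = 964610 km = 9.6461×10⁸ m.
Transfer ellipse a_t = (r₁ + r₂)/2 = 5.212×10⁸ m.
At r₁: circular v_c1 = √(μ/r₁) = 40340 m/s; transfer-perijove v_p = √[μ(2/r₁ − 1/a_t)] = 54880 m/s.
Δv₁ = v_p − v_c1 = 14540 m/s.
At r₂: circular v_c2 = √(μ/r₂) = 11460 m/s; transfer-apojove v_a = √[μ(2/r₂ − 1/a_t)] = 4429 m/s.
Δv₂ = v_c2 − v_a = 7031 m/s.
Total Δv = Δv₁ + Δv₂ = 21570 m/s = 21.57 km/s.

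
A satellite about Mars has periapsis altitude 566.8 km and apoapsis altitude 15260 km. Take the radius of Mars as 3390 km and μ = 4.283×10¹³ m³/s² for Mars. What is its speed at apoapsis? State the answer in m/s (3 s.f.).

v ≈ 897 m/s

r_p = 3390 + 566.8 = 3956.8 km = 3.9568×10⁶ m.
r_a = 3390 + 15260 = 18650 km = 1.8650×10⁷ m.
Semi-major axis a = (r_p + r_a)/2 = 11303 km = 1.130×10⁷ m.
Vis-viva: v² = μ(2/r − 1/a) = 4.283×10¹³ × (1.072×10⁻⁷ − 8.847×10⁻⁸) = 8.039×10⁵ m²/s².
v = 896.6 m/s.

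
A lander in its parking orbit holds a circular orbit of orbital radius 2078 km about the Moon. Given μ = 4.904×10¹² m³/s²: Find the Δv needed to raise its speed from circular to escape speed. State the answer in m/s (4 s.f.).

r = 2078 km = 2.078×10⁶ m.
Circular speed v_c = √(μ/r) = 1536 m/s.
Escape speed v_esc = √(2μ/r) = √2 × v_c = 2173 m/s.
Δv = v_esc − v_c = 636.3 m/s.

Δv ≈ 636.3 m/s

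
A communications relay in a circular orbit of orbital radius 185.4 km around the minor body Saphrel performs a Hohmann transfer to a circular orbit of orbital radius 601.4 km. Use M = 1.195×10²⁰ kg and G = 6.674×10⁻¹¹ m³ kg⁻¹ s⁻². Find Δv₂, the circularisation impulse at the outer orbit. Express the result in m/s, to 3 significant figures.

Δv ≈ 36.1 m/s

μ = GM = 6.674×10⁻¹¹ × 1.195×10²⁰ = 7.975×10⁹ m³/s².
r₁ = 185.4 km = 1.854×10⁵ m.
r₂ = 601.4 km = 6.014×10⁵ m.
Transfer ellipse a_t = (r₁ + r₂)/2 = 3.934×10⁵ m.
At r₁: circular v_c1 = √(μ/r₁) = 207.4 m/s; transfer-periapsis v_p = √[μ(2/r₁ − 1/a_t)] = 256.4 m/s.
At r₂: circular v_c2 = √(μ/r₂) = 115.2 m/s; transfer-apoapsis v_a = √[μ(2/r₂ − 1/a_t)] = 79.06 m/s.
Δv₂ = v_c2 − v_a = 36.10 m/s.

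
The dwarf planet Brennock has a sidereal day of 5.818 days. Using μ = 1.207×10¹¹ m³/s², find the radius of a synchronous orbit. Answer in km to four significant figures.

r_sync ≈ 9176 km

T = 5.818 days = 5.027×10⁵ s.
A synchronous orbit has period T, so by Kepler's third law a = (μT²/4π²)^(1/3).
μT²/4π² = 1.207×10¹¹ × (5.027×10⁵)² / 39.48 = 7.725×10²⁰ m³.
a = 9.176×10⁶ m = 9175.7 km.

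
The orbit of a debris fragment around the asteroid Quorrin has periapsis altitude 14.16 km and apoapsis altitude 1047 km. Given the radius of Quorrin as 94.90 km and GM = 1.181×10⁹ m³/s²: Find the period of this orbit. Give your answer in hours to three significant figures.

r_p = 94.90 + 14.16 = 109.06 km = 1.0906×10⁵ m.
r_a = 94.90 + 1047 = 1141.9 km = 1.1419×10⁶ m.
Semi-major axis a = (r_p + r_a)/2 = (109.06 + 1141.9)/2 = 625.48 km = 6.255×10⁵ m.
By Kepler's third law T = 2π√(a³/μ) = 2π × 1.439×10⁴ = 9.044×10⁴ s.
= 25.12 hours.

T ≈ 25.1 hours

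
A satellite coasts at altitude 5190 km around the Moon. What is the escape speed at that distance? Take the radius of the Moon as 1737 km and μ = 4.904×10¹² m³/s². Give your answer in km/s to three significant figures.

r = 1737 + 5190 = 6927.0 km = 6.9270×10⁶ m.
Escape speed v_esc = √(2μ/r) = √(2 × 4.904×10¹² / 6.927×10⁶) = √(1.416×10⁶) = 1190 m/s.
= 1.190 km/s.

v_esc ≈ 1.19 km/s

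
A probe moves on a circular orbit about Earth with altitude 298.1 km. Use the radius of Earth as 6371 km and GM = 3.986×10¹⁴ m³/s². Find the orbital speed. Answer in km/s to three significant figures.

r = 6371 + 298.1 = 6669.1 km = 6.6691×10⁶ m.
For a circular orbit v = √(μ/r) = √(3.986×10¹⁴ / 6.669×10⁶) = √(5.977×10⁷) = 7731 m/s.
That is 7.731 km/s.

v ≈ 7.73 km/s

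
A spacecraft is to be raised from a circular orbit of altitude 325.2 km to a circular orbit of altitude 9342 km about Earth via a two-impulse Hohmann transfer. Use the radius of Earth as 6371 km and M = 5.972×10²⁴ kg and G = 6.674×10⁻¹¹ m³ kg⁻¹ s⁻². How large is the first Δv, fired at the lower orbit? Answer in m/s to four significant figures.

μ = GM = 6.674×10⁻¹¹ × 5.972×10²⁴ = 3.986×10¹⁴ m³/s².
r₁ = 6371 + 325.2 = 6696.2 km = 6.6962×10⁶ m.
r₂ = 6371 + 9342 = 15713 km = 1.5713×10⁷ m.
Transfer ellipse a_t = (r₁ + r₂)/2 = 1.120×10⁷ m.
At r₁: circular v_c1 = √(μ/r₁) = 7715 m/s; transfer-perigee v_p = √[μ(2/r₁ − 1/a_t)] = 9136 m/s.
Δv₁ = v_p − v_c1 = 1421 m/s.

Δv ≈ 1421 m/s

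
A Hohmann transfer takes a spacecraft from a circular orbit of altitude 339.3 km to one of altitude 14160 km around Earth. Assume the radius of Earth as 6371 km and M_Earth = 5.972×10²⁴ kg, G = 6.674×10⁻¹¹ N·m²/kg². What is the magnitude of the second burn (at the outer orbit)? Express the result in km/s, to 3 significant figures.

μ = GM = 6.674×10⁻¹¹ × 5.972×10²⁴ = 3.986×10¹⁴ m³/s².
r₁ = 6371 + 339.3 = 6710.3 km = 6.7103×10⁶ m.
r₂ = 6371 + 14160 = 20531 km = 2.0531×10⁷ m.
Transfer ellipse a_t = (r₁ + r₂)/2 = 1.362×10⁷ m.
At r₁: circular v_c1 = √(μ/r₁) = 7707 m/s; transfer-perigee v_p = √[μ(2/r₁ − 1/a_t)] = 9462 m/s.
At r₂: circular v_c2 = √(μ/r₂) = 4406 m/s; transfer-apogee v_a = √[μ(2/r₂ − 1/a_t)] = 3093 m/s.
Δv₂ = v_c2 − v_a = 1313 m/s.
= 1.313 km/s.

Δv ≈ 1.31 km/s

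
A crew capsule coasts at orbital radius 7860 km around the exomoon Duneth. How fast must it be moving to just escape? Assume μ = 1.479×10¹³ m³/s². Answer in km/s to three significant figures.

r = 7860 km = 7.860×10⁶ m.
Escape speed v_esc = √(2μ/r) = √(2 × 1.479×10¹³ / 7.860×10⁶) = √(3.763×10⁶) = 1940 m/s.
= 1.940 km/s.

v_esc ≈ 1.94 km/s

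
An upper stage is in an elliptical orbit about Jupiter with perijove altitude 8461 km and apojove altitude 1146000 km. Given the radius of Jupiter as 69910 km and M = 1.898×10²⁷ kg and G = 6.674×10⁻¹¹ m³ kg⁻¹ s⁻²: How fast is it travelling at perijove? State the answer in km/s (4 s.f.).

v ≈ 55.11 km/s

μ = GM = 6.674×10⁻¹¹ × 1.898×10²⁷ = 1.267×10¹⁷ m³/s².
r_p = 69910 + 8461 = 78371 km = 7.8371×10⁷ m.
r_a = 69910 + 1146000 = 1215900 km = 1.2159×10⁹ m.
Semi-major axis a = (r_p + r_a)/2 = 6.4714×10⁵ km = 6.471×10⁸ m.
Vis-viva: v² = μ(2/r − 1/a) = 1.267×10¹⁷ × (2.552×10⁻⁸ − 1.545×10⁻⁹) = 3.037×10⁹ m²/s².
v = 55110 m/s = 55.11 km/s.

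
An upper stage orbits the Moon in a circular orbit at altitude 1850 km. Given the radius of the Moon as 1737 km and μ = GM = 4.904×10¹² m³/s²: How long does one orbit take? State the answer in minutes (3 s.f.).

T ≈ 321 minutes

r = 1737 + 1850 = 3587.0 km = 3.5870×10⁶ m.
Kepler's third law: T = 2π√(r³/μ) = 2π√((3.587×10⁶)³ / 4.904×10¹²).
r³/μ = 9.411×10⁶ s², so T = 2π × 3.068×10³ = 1.928×10⁴ s.
Converting: 1.928×10⁴ s ÷ 60.00 = 321.3 minutes.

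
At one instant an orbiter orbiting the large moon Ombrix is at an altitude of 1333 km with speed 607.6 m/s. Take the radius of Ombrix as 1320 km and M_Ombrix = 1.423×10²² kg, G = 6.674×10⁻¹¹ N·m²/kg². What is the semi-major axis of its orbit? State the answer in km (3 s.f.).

a ≈ 2740 km

μ = GM = 6.674×10⁻¹¹ × 1.423×10²² = 9.497×10¹¹ m³/s².
r = 1320 + 1333 = 2653.0 km = 2.653×10⁶ m.
Vis-viva rearranged: 1/a = 2/r − v²/μ = 7.539×10⁻⁷ − 3.887×10⁻⁷ = 3.651×10⁻⁷ m⁻¹.
a = 2.739×10⁶ m = 2738.7 km.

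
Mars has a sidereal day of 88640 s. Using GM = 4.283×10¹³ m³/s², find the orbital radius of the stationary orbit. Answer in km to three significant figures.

r_sync ≈ 20400 km

A synchronous orbit has period T, so by Kepler's third law a = (μT²/4π²)^(1/3).
μT²/4π² = 4.283×10¹³ × (8.864×10⁴)² / 39.48 = 8.524×10²¹ m³.
a = 2.043×10⁷ m = 20428 km.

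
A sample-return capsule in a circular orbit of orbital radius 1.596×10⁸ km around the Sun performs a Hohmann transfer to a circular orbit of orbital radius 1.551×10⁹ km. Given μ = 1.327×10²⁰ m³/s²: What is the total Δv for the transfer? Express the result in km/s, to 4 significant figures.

r₁ = 1.596×10⁸ km = 1.596×10¹¹ m.
r₂ = 1.551×10⁹ km = 1.551×10¹² m.
Transfer ellipse a_t = (r₁ + r₂)/2 = 8.553×10¹¹ m.
At r₁: circular v_c1 = √(μ/r₁) = 28830 m/s; transfer-perihelion v_p = √[μ(2/r₁ − 1/a_t)] = 38830 m/s.
Δv₁ = v_p − v_c1 = 9995 m/s.
At r₂: circular v_c2 = √(μ/r₂) = 9250 m/s; transfer-aphelion v_a = √[μ(2/r₂ − 1/a_t)] = 3996 m/s.
Δv₂ = v_c2 − v_a = 5254 m/s.
Total Δv = Δv₁ + Δv₂ = 15250 m/s = 15.25 km/s.

Δv_total ≈ 15.25 km/s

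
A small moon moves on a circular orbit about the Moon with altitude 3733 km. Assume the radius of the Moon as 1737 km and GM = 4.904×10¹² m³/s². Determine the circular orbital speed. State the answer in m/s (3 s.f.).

r = 1737 + 3733 = 5470.0 km = 5.4700×10⁶ m.
For a circular orbit v = √(μ/r) = √(4.904×10¹² / 5.470×10⁶) = √(8.965×10⁵) = 946.9 m/s.

v ≈ 947 m/s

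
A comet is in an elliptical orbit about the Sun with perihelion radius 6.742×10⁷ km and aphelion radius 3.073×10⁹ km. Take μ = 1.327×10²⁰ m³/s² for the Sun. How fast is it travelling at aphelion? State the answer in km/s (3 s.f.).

Semi-major axis a = (r_p + r_a)/2 = 1.5702×10⁹ km = 1.570×10¹² m.
Vis-viva: v² = μ(2/r − 1/a) = 1.327×10²⁰ × (6.508×10⁻¹³ − 6.369×10⁻¹³) = 1.854×10⁶ m²/s².
v = 1362 m/s = 1.362 km/s.

v ≈ 1.36 km/s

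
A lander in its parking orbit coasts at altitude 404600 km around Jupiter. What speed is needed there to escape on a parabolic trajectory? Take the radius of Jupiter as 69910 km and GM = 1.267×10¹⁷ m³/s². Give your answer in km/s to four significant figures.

v_esc ≈ 23.11 km/s

r = 69910 + 404600 = 474510 km = 4.7451×10⁸ m.
Escape speed v_esc = √(2μ/r) = √(2 × 1.267×10¹⁷ / 4.745×10⁸) = √(5.340×10⁸) = 23110 m/s.
= 23.11 km/s.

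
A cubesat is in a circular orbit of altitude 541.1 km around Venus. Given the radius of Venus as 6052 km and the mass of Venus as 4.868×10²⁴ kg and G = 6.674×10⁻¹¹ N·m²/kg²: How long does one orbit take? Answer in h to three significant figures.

T ≈ 1.64 h

μ = GM = 6.674×10⁻¹¹ × 4.868×10²⁴ = 3.249×10¹⁴ m³/s².
r = 6052 + 541.1 = 6593.1 km = 6.5931×10⁶ m.
Kepler's third law: T = 2π√(r³/μ) = 2π√((6.593×10⁶)³ / 3.249×10¹⁴).
r³/μ = 8.821×10⁵ s², so T = 2π × 9.392×10² = 5.901×10³ s.
Converting: 5.901×10³ s ÷ 3600 = 1.639 h.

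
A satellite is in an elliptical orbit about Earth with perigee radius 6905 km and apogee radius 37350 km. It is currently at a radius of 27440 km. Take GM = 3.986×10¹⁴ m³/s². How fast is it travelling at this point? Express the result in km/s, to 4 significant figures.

Semi-major axis a = (r_p + r_a)/2 = 22128 km = 2.213×10⁷ m.
Vis-viva: v² = μ(2/r − 1/a) = 3.986×10¹⁴ × (7.289×10⁻⁸ − 4.519×10⁻⁸) = 1.104×10⁷ m²/s².
v = 3322 m/s = 3.322 km/s.

v ≈ 3.322 km/s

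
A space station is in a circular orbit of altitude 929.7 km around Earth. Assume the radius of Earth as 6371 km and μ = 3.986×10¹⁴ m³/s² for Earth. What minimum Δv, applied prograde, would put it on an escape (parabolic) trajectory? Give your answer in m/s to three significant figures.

r = 6371 + 929.7 = 7300.7 km = 7.3007×10⁶ m.
Circular speed v_c = √(μ/r) = 7389 m/s.
Escape speed v_esc = √(2μ/r) = √2 × v_c = 10450 m/s.
Δv = v_esc − v_c = 3061 m/s.

Δv ≈ 3060 m/s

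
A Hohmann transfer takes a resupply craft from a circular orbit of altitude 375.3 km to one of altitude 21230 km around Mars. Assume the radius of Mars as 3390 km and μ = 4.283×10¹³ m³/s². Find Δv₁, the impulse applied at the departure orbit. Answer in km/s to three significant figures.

Δv ≈ 1.07 km/s

r₁ = 3390 + 375.3 = 3765.3 km = 3.7653×10⁶ m.
r₂ = 3390 + 21230 = 24620 km = 2.4620×10⁷ m.
Transfer ellipse a_t = (r₁ + r₂)/2 = 1.419×10⁷ m.
At r₁: circular v_c1 = √(μ/r₁) = 3373 m/s; transfer-periapsis v_p = √[μ(2/r₁ − 1/a_t)] = 4442 m/s.
Δv₁ = v_p − v_c1 = 1069 m/s.
= 1.069 km/s.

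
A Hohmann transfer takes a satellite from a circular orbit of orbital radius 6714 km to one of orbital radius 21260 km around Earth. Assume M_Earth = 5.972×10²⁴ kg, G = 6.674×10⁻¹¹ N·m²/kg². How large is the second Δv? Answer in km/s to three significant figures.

Δv ≈ 1.33 km/s

μ = GM = 6.674×10⁻¹¹ × 5.972×10²⁴ = 3.986×10¹⁴ m³/s².
r₁ = 6714 km = 6.714×10⁶ m.
r₂ = 21260 km = 2.126×10⁷ m.
Transfer ellipse a_t = (r₁ + r₂)/2 = 1.399×10⁷ m.
At r₁: circular v_c1 = √(μ/r₁) = 7705 m/s; transfer-perigee v_p = √[μ(2/r₁ − 1/a_t)] = 9499 m/s.
At r₂: circular v_c2 = √(μ/r₂) = 4330 m/s; transfer-apogee v_a = √[μ(2/r₂ − 1/a_t)] = 3000 m/s.
Δv₂ = v_c2 − v_a = 1330 m/s.
= 1.330 km/s.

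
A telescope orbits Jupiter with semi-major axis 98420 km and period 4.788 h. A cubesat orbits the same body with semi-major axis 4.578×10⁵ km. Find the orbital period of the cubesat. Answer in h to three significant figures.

T₂ ≈ 48.0 h

Kepler's third law: T² ∝ a³, so T₂ = T₁ (a₂/a₁)^(3/2).
a₂/a₁ = 4.651, (a₂/a₁)^(3/2) = 10.03.
T₂ = 4.788 × 10.03 = 48.03 h.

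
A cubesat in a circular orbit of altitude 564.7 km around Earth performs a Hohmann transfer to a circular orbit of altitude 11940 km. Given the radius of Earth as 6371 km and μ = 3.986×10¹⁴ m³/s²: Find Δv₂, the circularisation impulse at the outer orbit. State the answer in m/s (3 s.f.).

r₁ = 6371 + 564.7 = 6935.7 km = 6.9357×10⁶ m.
r₂ = 6371 + 11940 = 18311 km = 1.8311×10⁷ m.
Transfer ellipse a_t = (r₁ + r₂)/2 = 1.262×10⁷ m.
At r₁: circular v_c1 = √(μ/r₁) = 7581 m/s; transfer-perigee v_p = √[μ(2/r₁ − 1/a_t)] = 9130 m/s.
At r₂: circular v_c2 = √(μ/r₂) = 4666 m/s; transfer-apogee v_a = √[μ(2/r₂ − 1/a_t)] = 3458 m/s.
Δv₂ = v_c2 − v_a = 1207 m/s.

Δv ≈ 1210 m/s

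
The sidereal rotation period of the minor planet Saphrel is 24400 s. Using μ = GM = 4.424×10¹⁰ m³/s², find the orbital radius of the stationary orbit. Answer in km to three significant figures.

A synchronous orbit has period T, so by Kepler's third law a = (μT²/4π²)^(1/3).
μT²/4π² = 4.424×10¹⁰ × (2.440×10⁴)² / 39.48 = 6.672×10¹⁷ m³.
a = 8.738×10⁵ m = 873.80 km.

r_sync ≈ 874 km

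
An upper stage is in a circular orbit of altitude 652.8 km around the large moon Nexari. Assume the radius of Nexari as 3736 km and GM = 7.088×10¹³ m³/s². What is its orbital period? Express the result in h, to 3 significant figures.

r = 3736 + 652.8 = 4388.8 km = 4.3888×10⁶ m.
Kepler's third law: T = 2π√(r³/μ) = 2π√((4.389×10⁶)³ / 7.088×10¹³).
r³/μ = 1.193×10⁶ s², so T = 2π × 1.092×10³ = 6.862×10³ s.
Converting: 6.862×10³ s ÷ 3600 = 1.906 h.

T ≈ 1.91 h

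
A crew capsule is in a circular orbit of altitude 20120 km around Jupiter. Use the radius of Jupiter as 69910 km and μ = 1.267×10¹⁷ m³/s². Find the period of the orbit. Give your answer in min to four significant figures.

T ≈ 251.3 min

r = 69910 + 20120 = 90030 km = 9.0030×10⁷ m.
Kepler's third law: T = 2π√(r³/μ) = 2π√((9.003×10⁷)³ / 1.267×10¹⁷).
r³/μ = 5.760×10⁶ s², so T = 2π × 2.400×10³ = 1.508×10⁴ s.
Converting: 1.508×10⁴ s ÷ 60.00 = 251.3 min.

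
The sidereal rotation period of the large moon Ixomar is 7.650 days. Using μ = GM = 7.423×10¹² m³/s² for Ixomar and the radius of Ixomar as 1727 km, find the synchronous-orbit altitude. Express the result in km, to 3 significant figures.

h_sync ≈ 41700 km

T = 7.650 days = 6.610×10⁵ s.
A synchronous orbit has period T, so by Kepler's third law a = (μT²/4π²)^(1/3).
μT²/4π² = 7.423×10¹² × (6.610×10⁵)² / 39.48 = 8.214×10²² m³.
a = 4.347×10⁷ m = 43470 km.
Altitude h = a − R = 43470 − 1727 = 41743 km.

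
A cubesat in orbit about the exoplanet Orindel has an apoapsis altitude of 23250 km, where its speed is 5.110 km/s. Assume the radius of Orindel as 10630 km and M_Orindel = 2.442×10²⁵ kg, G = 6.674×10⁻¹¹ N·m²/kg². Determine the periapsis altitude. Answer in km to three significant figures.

μ = GM = 6.674×10⁻¹¹ × 2.442×10²⁵ = 1.630×10¹⁵ m³/s².
r_a = 10630 + 23250 = 33880 km = 3.388×10⁷ m.
Specific energy ε = v²/2 − μ/r = -3.505×10⁷ J/kg, so a = −μ/(2ε) = 2.325×10⁷ m.
The apsides satisfy r_p + r_a = 2a, so the periapsis radius is 2a − r_a = 1.262×10⁷ m = 12621 km.
Periapsis altitude = 12621 − 10630 = 1990.7 km.

periapsis altitude ≈ 1990 km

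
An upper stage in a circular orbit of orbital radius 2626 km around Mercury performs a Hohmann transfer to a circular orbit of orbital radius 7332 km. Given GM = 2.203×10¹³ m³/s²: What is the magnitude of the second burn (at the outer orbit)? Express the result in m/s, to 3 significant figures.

r₁ = 2626 km = 2.626×10⁶ m.
r₂ = 7332 km = 7.332×10⁶ m.
Transfer ellipse a_t = (r₁ + r₂)/2 = 4.979×10⁶ m.
At r₁: circular v_c1 = √(μ/r₁) = 2896 m/s; transfer-periherm v_p = √[μ(2/r₁ − 1/a_t)] = 3515 m/s.
At r₂: circular v_c2 = √(μ/r₂) = 1733 m/s; transfer-apoherm v_a = √[μ(2/r₂ − 1/a_t)] = 1259 m/s.
Δv₂ = v_c2 − v_a = 474.5 m/s.

Δv ≈ 475 m/s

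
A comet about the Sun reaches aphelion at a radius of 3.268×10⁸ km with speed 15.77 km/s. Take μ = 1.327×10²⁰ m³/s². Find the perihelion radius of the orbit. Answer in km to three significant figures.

r_a = 3.268×10¹¹ m.
Specific energy ε = v²/2 − μ/r = -2.817×10⁸ J/kg, so a = −μ/(2ε) = 2.355×10¹¹ m.
The apsides satisfy r_p + r_a = 2a, so the perihelion radius is 2a − r_a = 1.442×10¹¹ m = 1.4425×10⁸ km.

perihelion radius ≈ 1.44×10⁸ km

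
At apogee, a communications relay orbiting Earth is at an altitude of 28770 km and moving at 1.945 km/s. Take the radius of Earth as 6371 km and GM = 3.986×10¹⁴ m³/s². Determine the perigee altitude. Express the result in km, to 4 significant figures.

r_a = 6371 + 28770 = 35141 km = 3.514×10⁷ m.
Specific energy ε = v²/2 − μ/r = -9.451×10⁶ J/kg, so a = −μ/(2ε) = 2.109×10⁷ m.
The apsides satisfy r_p + r_a = 2a, so the perigee radius is 2a − r_a = 7.033×10⁶ m = 7032.8 km.
Perigee altitude = 7032.8 − 6371 = 661.81 km.

perigee altitude ≈ 661.8 km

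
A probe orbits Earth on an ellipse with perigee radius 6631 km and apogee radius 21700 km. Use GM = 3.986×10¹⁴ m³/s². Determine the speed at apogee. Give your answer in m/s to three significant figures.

Semi-major axis a = (r_p + r_a)/2 = 14166 km = 1.417×10⁷ m.
Vis-viva: v² = μ(2/r − 1/a) = 3.986×10¹⁴ × (9.217×10⁻⁸ − 7.059×10⁻⁸) = 8.599×10⁶ m²/s².
v = 2932 m/s.

v ≈ 2930 m/s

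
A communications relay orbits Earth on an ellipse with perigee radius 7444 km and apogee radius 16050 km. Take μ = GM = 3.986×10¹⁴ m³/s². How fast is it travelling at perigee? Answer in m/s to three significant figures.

Semi-major axis a = (r_p + r_a)/2 = 11747 km = 1.175×10⁷ m.
Vis-viva: v² = μ(2/r − 1/a) = 3.986×10¹⁴ × (2.687×10⁻⁷ − 8.513×10⁻⁸) = 7.316×10⁷ m²/s².
v = 8553 m/s.

v ≈ 8550 m/s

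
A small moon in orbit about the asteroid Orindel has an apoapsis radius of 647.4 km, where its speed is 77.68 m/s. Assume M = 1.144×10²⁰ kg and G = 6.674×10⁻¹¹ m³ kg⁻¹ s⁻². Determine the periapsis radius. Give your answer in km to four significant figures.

periapsis radius ≈ 222.6 km

μ = GM = 6.674×10⁻¹¹ × 1.144×10²⁰ = 7.635×10⁹ m³/s².
r_a = 6.474×10⁵ m.
Specific energy ε = v²/2 − μ/r = -8.776×10³ J/kg, so a = −μ/(2ε) = 4.350×10⁵ m.
The apsides satisfy r_p + r_a = 2a, so the periapsis radius is 2a − r_a = 2.226×10⁵ m = 222.56 km.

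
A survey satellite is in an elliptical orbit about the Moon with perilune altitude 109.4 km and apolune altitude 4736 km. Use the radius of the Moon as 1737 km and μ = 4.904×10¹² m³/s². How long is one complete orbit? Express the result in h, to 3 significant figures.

r_p = 1737 + 109.4 = 1846.4 km = 1.8464×10⁶ m.
r_a = 1737 + 4736 = 6473.0 km = 6.4730×10⁶ m.
Semi-major axis a = (r_p + r_a)/2 = (1846.4 + 6473.0)/2 = 4159.7 km = 4.160×10⁶ m.
By Kepler's third law T = 2π√(a³/μ) = 2π × 3.831×10³ = 2.407×10⁴ s.
= 6.686 h.

T ≈ 6.69 h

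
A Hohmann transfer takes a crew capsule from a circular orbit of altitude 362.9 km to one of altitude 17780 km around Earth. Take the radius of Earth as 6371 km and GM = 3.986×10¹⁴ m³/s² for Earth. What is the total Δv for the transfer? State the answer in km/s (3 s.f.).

Δv_total ≈ 3.31 km/s

r₁ = 6371 + 362.9 = 6733.9 km = 6.7339×10⁶ m.
r₂ = 6371 + 17780 = 24151 km = 2.4151×10⁷ m.
Transfer ellipse a_t = (r₁ + r₂)/2 = 1.544×10⁷ m.
At r₁: circular v_c1 = √(μ/r₁) = 7694 m/s; transfer-perigee v_p = √[μ(2/r₁ − 1/a_t)] = 9622 m/s.
Δv₁ = v_p − v_c1 = 1928 m/s.
At r₂: circular v_c2 = √(μ/r₂) = 4063 m/s; transfer-apogee v_a = √[μ(2/r₂ − 1/a_t)] = 2683 m/s.
Δv₂ = v_c2 − v_a = 1380 m/s.
Total Δv = Δv₁ + Δv₂ = 3308 m/s = 3.308 km/s.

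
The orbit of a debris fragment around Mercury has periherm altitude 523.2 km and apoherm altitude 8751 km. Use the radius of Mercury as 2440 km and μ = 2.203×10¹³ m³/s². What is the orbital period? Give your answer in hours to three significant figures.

T ≈ 7.00 hours

r_p = 2440 + 523.2 = 2963.2 km = 2.9632×10⁶ m.
r_a = 2440 + 8751 = 11191 km = 1.1191×10⁷ m.
Semi-major axis a = (r_p + r_a)/2 = (2963.2 + 11191)/2 = 7077.1 km = 7.077×10⁶ m.
By Kepler's third law T = 2π√(a³/μ) = 2π × 4.011×10³ = 2.520×10⁴ s.
= 7.001 hours.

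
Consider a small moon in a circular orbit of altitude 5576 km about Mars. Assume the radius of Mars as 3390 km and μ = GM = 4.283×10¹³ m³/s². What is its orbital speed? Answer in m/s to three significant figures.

r = 3390 + 5576 = 8966.0 km = 8.9660×10⁶ m.
For a circular orbit v = √(μ/r) = √(4.283×10¹³ / 8.966×10⁶) = √(4.777×10⁶) = 2186 m/s.

v ≈ 2190 m/s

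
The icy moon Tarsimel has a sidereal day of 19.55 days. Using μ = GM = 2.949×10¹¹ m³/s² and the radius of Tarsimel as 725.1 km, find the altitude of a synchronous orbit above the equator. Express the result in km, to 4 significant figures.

T = 19.55 days = 1.689×10⁶ s.
A synchronous orbit has period T, so by Kepler's third law a = (μT²/4π²)^(1/3).
μT²/4π² = 2.949×10¹¹ × (1.689×10⁶)² / 39.48 = 2.131×10²² m³.
a = 2.773×10⁷ m = 27725 km.
Altitude h = a − R = 27725 − 725.1 = 27000 km.

h_sync ≈ 27000 km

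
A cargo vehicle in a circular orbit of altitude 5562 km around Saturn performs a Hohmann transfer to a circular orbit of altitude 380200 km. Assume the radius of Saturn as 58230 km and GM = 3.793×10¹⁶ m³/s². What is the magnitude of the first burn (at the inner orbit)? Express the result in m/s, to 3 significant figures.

Δv ≈ 7840 m/s

r₁ = 58230 + 5562 = 63792 km = 6.3792×10⁷ m.
r₂ = 58230 + 380200 = 438430 km = 4.3843×10⁸ m.
Transfer ellipse a_t = (r₁ + r₂)/2 = 2.511×10⁸ m.
At r₁: circular v_c1 = √(μ/r₁) = 24380 m/s; transfer-perikrone v_p = √[μ(2/r₁ − 1/a_t)] = 32220 m/s.
Δv₁ = v_p − v_c1 = 7836 m/s.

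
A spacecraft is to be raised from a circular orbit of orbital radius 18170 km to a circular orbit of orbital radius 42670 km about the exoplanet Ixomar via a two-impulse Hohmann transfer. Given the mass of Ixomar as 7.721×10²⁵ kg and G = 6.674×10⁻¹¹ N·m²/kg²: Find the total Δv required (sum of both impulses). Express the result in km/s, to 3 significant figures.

Δv_total ≈ 5.60 km/s

μ = GM = 6.674×10⁻¹¹ × 7.721×10²⁵ = 5.153×10¹⁵ m³/s².
r₁ = 18170 km = 1.817×10⁷ m.
r₂ = 42670 km = 4.267×10⁷ m.
Transfer ellipse a_t = (r₁ + r₂)/2 = 3.042×10⁷ m.
At r₁: circular v_c1 = √(μ/r₁) = 16840 m/s; transfer-periapsis v_p = √[μ(2/r₁ − 1/a_t)] = 19950 m/s.
Δv₁ = v_p − v_c1 = 3105 m/s.
At r₂: circular v_c2 = √(μ/r₂) = 10990 m/s; transfer-apoapsis v_a = √[μ(2/r₂ − 1/a_t)] = 8493 m/s.
Δv₂ = v_c2 − v_a = 2496 m/s.
Total Δv = Δv₁ + Δv₂ = 5601 m/s = 5.601 km/s.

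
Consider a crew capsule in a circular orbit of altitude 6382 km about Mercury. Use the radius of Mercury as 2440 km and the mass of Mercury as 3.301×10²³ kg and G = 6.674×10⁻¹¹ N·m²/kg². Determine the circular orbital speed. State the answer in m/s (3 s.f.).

v ≈ 1580 m/s

μ = GM = 6.674×10⁻¹¹ × 3.301×10²³ = 2.203×10¹³ m³/s².
r = 2440 + 6382 = 8822.0 km = 8.8220×10⁶ m.
For a circular orbit v = √(μ/r) = √(2.203×10¹³ / 8.822×10⁶) = √(2.497×10⁶) = 1580 m/s.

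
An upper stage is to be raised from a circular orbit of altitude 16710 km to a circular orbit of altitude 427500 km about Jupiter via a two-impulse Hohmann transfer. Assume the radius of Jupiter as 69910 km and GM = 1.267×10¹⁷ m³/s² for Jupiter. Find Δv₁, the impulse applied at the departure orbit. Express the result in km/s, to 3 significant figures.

Δv ≈ 11.7 km/s

r₁ = 69910 + 16710 = 86620 km = 8.6620×10⁷ m.
r₂ = 69910 + 427500 = 497410 km = 4.9741×10⁸ m.
Transfer ellipse a_t = (r₁ + r₂)/2 = 2.920×10⁸ m.
At r₁: circular v_c1 = √(μ/r₁) = 38250 m/s; transfer-perijove v_p = √[μ(2/r₁ − 1/a_t)] = 49920 m/s.
Δv₁ = v_p − v_c1 = 11670 m/s.
= 11.67 km/s.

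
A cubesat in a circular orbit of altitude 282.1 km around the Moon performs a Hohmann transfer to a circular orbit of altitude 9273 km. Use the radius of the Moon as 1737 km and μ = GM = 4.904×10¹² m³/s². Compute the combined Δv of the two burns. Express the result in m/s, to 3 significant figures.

Δv_total ≈ 763 m/s

r₁ = 1737 + 282.1 = 2019.1 km = 2.0191×10⁶ m.
r₂ = 1737 + 9273 = 11010 km = 1.1010×10⁷ m.
Transfer ellipse a_t = (r₁ + r₂)/2 = 6.515×10⁶ m.
At r₁: circular v_c1 = √(μ/r₁) = 1558 m/s; transfer-perilune v_p = √[μ(2/r₁ − 1/a_t)] = 2026 m/s.
Δv₁ = v_p − v_c1 = 467.6 m/s.
At r₂: circular v_c2 = √(μ/r₂) = 667.4 m/s; transfer-apolune v_a = √[μ(2/r₂ − 1/a_t)] = 371.6 m/s.
Δv₂ = v_c2 − v_a = 295.8 m/s.
Total Δv = Δv₁ + Δv₂ = 763.4 m/s.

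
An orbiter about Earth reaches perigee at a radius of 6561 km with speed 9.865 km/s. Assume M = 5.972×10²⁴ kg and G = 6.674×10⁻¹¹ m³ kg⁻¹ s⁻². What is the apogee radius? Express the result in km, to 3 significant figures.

apogee radius ≈ 26400 km

μ = GM = 6.674×10⁻¹¹ × 5.972×10²⁴ = 3.986×10¹⁴ m³/s².
r_p = 6.561×10⁶ m.
Specific energy ε = v²/2 − μ/r = -1.209×10⁷ J/kg, so a = −μ/(2ε) = 1.648×10⁷ m.
The apsides satisfy r_p + r_a = 2a, so the apogee radius is 2a − r_p = 2.641×10⁷ m = 26408 km.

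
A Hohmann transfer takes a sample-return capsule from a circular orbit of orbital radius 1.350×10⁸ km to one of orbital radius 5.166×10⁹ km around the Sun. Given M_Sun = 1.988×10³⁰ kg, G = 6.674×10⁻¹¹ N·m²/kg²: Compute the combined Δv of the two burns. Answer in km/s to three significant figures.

Δv_total ≈ 16.3 km/s

μ = GM = 6.674×10⁻¹¹ × 1.988×10³⁰ = 1.327×10²⁰ m³/s².
r₁ = 1.350×10⁸ km = 1.350×10¹¹ m.
r₂ = 5.166×10⁹ km = 5.166×10¹² m.
Transfer ellipse a_t = (r₁ + r₂)/2 = 2.650×10¹² m.
At r₁: circular v_c1 = √(μ/r₁) = 31350 m/s; transfer-perihelion v_p = √[μ(2/r₁ − 1/a_t)] = 43770 m/s.
Δv₁ = v_p − v_c1 = 12420 m/s.
At r₂: circular v_c2 = √(μ/r₂) = 5068 m/s; transfer-aphelion v_a = √[μ(2/r₂ − 1/a_t)] = 1144 m/s.
Δv₂ = v_c2 − v_a = 3924 m/s.
Total Δv = Δv₁ + Δv₂ = 16340 m/s = 16.34 km/s.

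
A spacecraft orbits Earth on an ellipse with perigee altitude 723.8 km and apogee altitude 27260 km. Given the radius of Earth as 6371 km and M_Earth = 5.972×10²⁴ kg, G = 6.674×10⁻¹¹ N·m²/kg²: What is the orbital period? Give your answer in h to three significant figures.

T ≈ 8.03 h

μ = GM = 6.674×10⁻¹¹ × 5.972×10²⁴ = 3.986×10¹⁴ m³/s².
r_p = 6371 + 723.8 = 7094.8 km = 7.0948×10⁶ m.
r_a = 6371 + 27260 = 33631 km = 3.3631×10⁷ m.
Semi-major axis a = (r_p + r_a)/2 = (7094.8 + 33631)/2 = 20363 km = 2.036×10⁷ m.
By Kepler's third law T = 2π√(a³/μ) = 2π × 4.603×10³ = 2.892×10⁴ s.
= 8.033 h.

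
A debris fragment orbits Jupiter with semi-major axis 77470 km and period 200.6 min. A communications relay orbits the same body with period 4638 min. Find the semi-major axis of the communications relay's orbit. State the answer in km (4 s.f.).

a₂ ≈ 6.287×10⁵ km

Kepler's third law: a³ ∝ T², so a₂ = a₁ (T₂/T₁)^(2/3).
T₂/T₁ = 23.12, (T₂/T₁)^(2/3) = 8.116.
a₂ = 77470 × 8.116 = 6.287×10⁵ km.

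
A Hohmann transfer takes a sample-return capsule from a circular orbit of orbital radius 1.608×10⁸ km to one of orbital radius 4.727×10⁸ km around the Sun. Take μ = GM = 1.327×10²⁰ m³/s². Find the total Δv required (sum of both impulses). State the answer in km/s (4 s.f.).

r₁ = 1.608×10⁸ km = 1.608×10¹¹ m.
r₂ = 4.727×10⁸ km = 4.727×10¹¹ m.
Transfer ellipse a_t = (r₁ + r₂)/2 = 3.168×10¹¹ m.
At r₁: circular v_c1 = √(μ/r₁) = 28730 m/s; transfer-perihelion v_p = √[μ(2/r₁ − 1/a_t)] = 35090 m/s.
Δv₁ = v_p − v_c1 = 6366 m/s.
At r₂: circular v_c2 = √(μ/r₂) = 16750 m/s; transfer-aphelion v_a = √[μ(2/r₂ − 1/a_t)] = 11940 m/s.
Δv₂ = v_c2 − v_a = 4817 m/s.
Total Δv = Δv₁ + Δv₂ = 11180 m/s = 11.18 km/s.

Δv_total ≈ 11.18 km/s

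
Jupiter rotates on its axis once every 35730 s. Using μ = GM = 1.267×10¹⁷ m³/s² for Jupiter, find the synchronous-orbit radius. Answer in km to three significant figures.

r_sync ≈ 1.60×10⁵ km

A synchronous orbit has period T, so by Kepler's third law a = (μT²/4π²)^(1/3).
μT²/4π² = 1.267×10¹⁷ × (3.573×10⁴)² / 39.48 = 4.097×10²⁴ m³.
a = 1.600×10⁸ m = 1.6002×10⁵ km.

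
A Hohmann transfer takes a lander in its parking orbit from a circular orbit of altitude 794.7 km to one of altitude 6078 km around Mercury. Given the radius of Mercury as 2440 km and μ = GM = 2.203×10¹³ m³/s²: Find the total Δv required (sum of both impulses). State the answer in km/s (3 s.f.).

r₁ = 2440 + 794.7 = 3234.7 km = 3.2347×10⁶ m.
r₂ = 2440 + 6078 = 8518.0 km = 8.5180×10⁶ m.
Transfer ellipse a_t = (r₁ + r₂)/2 = 5.876×10⁶ m.
At r₁: circular v_c1 = √(μ/r₁) = 2610 m/s; transfer-periherm v_p = √[μ(2/r₁ − 1/a_t)] = 3142 m/s.
Δv₁ = v_p − v_c1 = 532.3 m/s.
At r₂: circular v_c2 = √(μ/r₂) = 1608 m/s; transfer-apoherm v_a = √[μ(2/r₂ − 1/a_t)] = 1193 m/s.
Δv₂ = v_c2 − v_a = 415.0 m/s.
Total Δv = Δv₁ + Δv₂ = 947.3 m/s = 0.9473 km/s.

Δv_total ≈ 0.947 km/s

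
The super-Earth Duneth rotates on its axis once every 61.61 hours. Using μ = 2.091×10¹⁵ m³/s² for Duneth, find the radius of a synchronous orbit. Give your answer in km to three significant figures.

r_sync ≈ 1.38×10⁵ km

T = 61.61 hours = 2.218×10⁵ s.
A synchronous orbit has period T, so by Kepler's third law a = (μT²/4π²)^(1/3).
μT²/4π² = 2.091×10¹⁵ × (2.218×10⁵)² / 39.48 = 2.606×10²⁴ m³.
a = 1.376×10⁸ m = 1.3760×10⁵ km.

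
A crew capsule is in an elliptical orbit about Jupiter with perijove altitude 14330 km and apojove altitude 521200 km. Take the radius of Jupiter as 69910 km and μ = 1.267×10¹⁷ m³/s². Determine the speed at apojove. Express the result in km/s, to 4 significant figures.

r_p = 69910 + 14330 = 84240 km = 8.4240×10⁷ m.
r_a = 69910 + 521200 = 591110 km = 5.9111×10⁸ m.
Semi-major axis a = (r_p + r_a)/2 = 3.3768×10⁵ km = 3.377×10⁸ m.
Vis-viva: v² = μ(2/r − 1/a) = 1.267×10¹⁷ × (3.383×10⁻⁹ − 2.961×10⁻⁹) = 5.347×10⁷ m²/s².
v = 7312 m/s = 7.312 km/s.

v ≈ 7.312 km/s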